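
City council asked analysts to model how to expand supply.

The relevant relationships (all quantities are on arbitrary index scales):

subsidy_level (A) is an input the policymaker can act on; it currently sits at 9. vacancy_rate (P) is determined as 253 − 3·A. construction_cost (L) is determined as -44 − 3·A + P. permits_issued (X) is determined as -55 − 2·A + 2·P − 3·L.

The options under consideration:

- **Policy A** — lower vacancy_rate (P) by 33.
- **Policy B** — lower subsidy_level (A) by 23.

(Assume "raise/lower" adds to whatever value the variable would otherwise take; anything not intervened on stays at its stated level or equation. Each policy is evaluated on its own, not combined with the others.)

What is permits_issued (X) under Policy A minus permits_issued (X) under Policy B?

263

Policy A (P − 33):
  A = 9
  P = 253 − 3·9 (−33 from intervention) = 193
  L = -44 − 3·9 + 193 = 122
  X = -55 − 2·9 + 2·193 − 3·122 = -53
Policy B (A − 23):
  A = 9 − 23 = -14
  P = 253 − 3·(-14) = 295
  L = -44 − 3·(-14) + 295 = 293
  X = -55 − 2·(-14) + 2·295 − 3·293 = -316
X: -53 − (-316) = 263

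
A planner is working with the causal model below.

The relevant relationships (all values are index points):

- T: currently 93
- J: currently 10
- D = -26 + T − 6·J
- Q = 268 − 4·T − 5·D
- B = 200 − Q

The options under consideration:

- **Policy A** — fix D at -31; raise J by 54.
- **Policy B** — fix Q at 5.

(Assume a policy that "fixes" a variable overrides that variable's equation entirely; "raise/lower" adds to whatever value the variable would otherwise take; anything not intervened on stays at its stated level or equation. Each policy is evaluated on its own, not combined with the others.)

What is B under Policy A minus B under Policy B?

Policy A (D := -31, J + 54):
  T = 93
  J = 10 + 54 = 64
  D = -31
  Q = 268 − 4·93 − 5·(-31) = 51
  B = 200 − 51 = 149
Policy B (Q := 5):
  T = 93
  J = 10
  D = -26 + 93 − 6·10 = 7
  Q = 5
  B = 200 − 5 = 195
B: 149 − 195 = -46

-46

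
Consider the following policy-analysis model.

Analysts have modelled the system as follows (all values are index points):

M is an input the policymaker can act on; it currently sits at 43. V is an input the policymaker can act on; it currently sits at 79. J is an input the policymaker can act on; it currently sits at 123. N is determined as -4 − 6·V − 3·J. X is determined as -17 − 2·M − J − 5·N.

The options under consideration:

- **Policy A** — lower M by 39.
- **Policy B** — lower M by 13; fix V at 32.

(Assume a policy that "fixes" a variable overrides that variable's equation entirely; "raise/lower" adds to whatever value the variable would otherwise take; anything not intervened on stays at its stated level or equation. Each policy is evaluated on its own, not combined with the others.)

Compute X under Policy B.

Policy B (M − 13, V := 32):
  M = 43 − 13 = 30
  V = 32
  J = 123
  N = -4 − 6·32 − 3·123 = -565
  X = -17 − 2·30 − 123 − 5·(-565) = 2625

2625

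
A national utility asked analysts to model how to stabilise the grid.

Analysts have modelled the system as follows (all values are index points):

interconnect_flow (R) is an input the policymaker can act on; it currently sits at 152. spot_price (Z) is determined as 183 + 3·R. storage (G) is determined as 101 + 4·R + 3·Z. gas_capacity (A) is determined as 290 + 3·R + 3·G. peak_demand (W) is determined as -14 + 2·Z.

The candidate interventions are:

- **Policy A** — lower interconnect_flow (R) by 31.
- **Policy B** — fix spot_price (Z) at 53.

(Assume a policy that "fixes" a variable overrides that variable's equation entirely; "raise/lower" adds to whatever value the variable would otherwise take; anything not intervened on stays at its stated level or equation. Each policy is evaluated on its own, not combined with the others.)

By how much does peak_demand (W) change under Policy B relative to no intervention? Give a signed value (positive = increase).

Baseline:
  R = 152
  Z = 183 + 3·152 = 639
  W = -14 + 2·639 = 1264
Policy B (Z := 53):
  R = 152
  Z = 53
  W = -14 + 2·53 = 92
Change in W: 92 − 1264 = -1172

-1172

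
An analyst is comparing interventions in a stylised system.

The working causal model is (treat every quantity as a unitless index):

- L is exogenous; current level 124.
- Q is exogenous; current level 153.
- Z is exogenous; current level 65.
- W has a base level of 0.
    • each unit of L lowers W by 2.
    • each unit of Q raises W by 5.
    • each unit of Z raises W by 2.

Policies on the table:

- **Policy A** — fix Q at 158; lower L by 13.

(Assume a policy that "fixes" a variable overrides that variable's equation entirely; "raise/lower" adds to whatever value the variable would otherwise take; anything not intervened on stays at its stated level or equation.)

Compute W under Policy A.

698

Policy A (Q := 158, L − 13):
  L = 124 − 13 = 111
  Q = 158
  Z = 65
  W = 0 − 2·111 + 5·158 + 2·65 = 698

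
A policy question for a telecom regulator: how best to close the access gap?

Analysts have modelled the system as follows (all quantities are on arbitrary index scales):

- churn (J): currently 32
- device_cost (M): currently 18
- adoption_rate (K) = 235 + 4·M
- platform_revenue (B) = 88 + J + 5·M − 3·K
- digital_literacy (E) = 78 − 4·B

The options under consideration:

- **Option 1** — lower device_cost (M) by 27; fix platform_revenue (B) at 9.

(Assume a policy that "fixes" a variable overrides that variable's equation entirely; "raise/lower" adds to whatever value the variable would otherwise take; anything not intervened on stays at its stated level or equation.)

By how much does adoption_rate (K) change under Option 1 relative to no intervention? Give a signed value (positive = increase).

Baseline:
  M = 18
  K = 235 + 4·18 = 307
Option 1 (M − 27, B := 9):
  M = 18 − 27 = -9
  K = 235 + 4·(-9) = 199
Change in K: 199 − 307 = -108

-108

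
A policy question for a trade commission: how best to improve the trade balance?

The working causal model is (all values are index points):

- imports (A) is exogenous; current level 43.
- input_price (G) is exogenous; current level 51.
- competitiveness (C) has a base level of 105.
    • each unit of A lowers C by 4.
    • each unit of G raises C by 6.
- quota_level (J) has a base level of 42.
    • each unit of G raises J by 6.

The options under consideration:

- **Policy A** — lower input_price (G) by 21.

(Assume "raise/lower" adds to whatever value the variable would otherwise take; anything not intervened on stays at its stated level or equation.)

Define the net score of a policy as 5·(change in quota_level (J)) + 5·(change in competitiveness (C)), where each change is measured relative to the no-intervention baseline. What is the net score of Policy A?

-1260

Baseline:
  A = 43
  G = 51
  C = 105 − 4·43 + 6·51 = 239
  J = 42 + 6·51 = 348
Policy A (G − 21):
  A = 43
  G = 51 − 21 = 30
  C = 105 − 4·43 + 6·30 = 113
  J = 42 + 6·30 = 222
ΔJ = 222 − 348 = -126; ΔC = 113 − 239 = -126
Score = 5·(-126) + 5·(-126) = -1260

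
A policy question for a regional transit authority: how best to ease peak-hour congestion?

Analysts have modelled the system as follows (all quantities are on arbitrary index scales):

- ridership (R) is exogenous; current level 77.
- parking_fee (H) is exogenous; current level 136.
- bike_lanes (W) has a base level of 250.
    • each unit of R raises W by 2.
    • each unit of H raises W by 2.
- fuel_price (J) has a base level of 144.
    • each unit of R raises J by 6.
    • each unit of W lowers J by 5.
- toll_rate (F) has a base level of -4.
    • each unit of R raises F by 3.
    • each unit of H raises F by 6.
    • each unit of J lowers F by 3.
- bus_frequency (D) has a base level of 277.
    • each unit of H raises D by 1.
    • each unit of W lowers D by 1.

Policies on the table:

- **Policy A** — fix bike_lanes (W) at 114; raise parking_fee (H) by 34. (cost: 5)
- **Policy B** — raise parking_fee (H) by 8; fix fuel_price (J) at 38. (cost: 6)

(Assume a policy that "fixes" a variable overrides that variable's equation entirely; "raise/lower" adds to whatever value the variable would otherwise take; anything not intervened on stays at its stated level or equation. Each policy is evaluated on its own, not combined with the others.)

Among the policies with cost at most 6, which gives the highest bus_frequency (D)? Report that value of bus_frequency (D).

Policy A (W := 114, H + 34):
  R = 77
  H = 136 + 34 = 170
  W = 114
  D = 277 + 170 − 114 = 333
Policy B (H + 8, J := 38):
  R = 77
  H = 136 + 8 = 144
  W = 250 + 2·77 + 2·144 = 692
  D = 277 + 144 − 692 = -271
Comparing — Policy A: D=333, Policy B: D=-271. Highest is 333 (Policy A).

333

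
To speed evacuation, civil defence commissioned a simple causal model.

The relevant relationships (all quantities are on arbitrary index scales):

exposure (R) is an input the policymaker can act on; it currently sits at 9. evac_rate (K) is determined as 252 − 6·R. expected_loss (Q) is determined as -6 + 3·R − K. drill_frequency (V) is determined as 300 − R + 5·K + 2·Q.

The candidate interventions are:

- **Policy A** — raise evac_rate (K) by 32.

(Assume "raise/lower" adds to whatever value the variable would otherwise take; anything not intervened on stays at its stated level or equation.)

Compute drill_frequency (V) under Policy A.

Policy A (K + 32):
  R = 9
  K = 252 − 6·9 (+32 from intervention) = 230
  Q = -6 + 3·9 − 230 = -209
  V = 300 − 9 + 5·230 + 2·(-209) = 1023

1023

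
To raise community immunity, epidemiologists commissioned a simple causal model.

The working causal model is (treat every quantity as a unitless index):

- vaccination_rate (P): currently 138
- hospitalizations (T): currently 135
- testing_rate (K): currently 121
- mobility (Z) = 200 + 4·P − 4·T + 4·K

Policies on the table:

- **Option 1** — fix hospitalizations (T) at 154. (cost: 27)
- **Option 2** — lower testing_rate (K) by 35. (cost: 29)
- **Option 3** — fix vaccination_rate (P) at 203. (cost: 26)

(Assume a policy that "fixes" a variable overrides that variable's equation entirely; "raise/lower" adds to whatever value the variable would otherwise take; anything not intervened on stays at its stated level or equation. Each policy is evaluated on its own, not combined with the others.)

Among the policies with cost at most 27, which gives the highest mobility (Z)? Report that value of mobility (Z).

Option 1 (T := 154):
  P = 138
  T = 154
  K = 121
  Z = 200 + 4·138 − 4·154 + 4·121 = 620
Option 3 (P := 203):
  P = 203
  T = 135
  K = 121
  Z = 200 + 4·203 − 4·135 + 4·121 = 956
Comparing — Option 1: Z=620, Option 3: Z=956. Highest is 956 (Option 3).

956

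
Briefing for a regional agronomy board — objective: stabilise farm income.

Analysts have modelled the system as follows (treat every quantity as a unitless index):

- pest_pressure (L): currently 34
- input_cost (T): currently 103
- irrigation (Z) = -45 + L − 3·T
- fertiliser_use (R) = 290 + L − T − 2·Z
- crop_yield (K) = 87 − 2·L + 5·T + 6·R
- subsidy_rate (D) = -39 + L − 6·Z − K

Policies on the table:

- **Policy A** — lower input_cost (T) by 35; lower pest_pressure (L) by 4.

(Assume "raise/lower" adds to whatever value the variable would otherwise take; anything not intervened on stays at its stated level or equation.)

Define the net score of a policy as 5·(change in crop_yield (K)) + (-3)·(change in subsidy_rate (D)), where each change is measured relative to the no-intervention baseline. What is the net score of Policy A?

Baseline:
  L = 34
  T = 103
  Z = -45 + 34 − 3·103 = -320
  R = 290 + 34 − 103 − 2·(-320) = 861
  K = 87 − 2·34 + 5·103 + 6·861 = 5700
  D = -39 + 34 − 6·(-320) − 5700 = -3785
Policy A (T − 35, L − 4):
  L = 34 − 4 = 30
  T = 103 − 35 = 68
  Z = -45 + 30 − 3·68 = -219
  R = 290 + 30 − 68 − 2·(-219) = 690
  K = 87 − 2·30 + 5·68 + 6·690 = 4507
  D = -39 + 30 − 6·(-219) − 4507 = -3202
ΔK = 4507 − 5700 = -1193; ΔD = -3202 − (-3785) = 583
Score = 5·(-1193) + (-3)·583 = -7714

-7714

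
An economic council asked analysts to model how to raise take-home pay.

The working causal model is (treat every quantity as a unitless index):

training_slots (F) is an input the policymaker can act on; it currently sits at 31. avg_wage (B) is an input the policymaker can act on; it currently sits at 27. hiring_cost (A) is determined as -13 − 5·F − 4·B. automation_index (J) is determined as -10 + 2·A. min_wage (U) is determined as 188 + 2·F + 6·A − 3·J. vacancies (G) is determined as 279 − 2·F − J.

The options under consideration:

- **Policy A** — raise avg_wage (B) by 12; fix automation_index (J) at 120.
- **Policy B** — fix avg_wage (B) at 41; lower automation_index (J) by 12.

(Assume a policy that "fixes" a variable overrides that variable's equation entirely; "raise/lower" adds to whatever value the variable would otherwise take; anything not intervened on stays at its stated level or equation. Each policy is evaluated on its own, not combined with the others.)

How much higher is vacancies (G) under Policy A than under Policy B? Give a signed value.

-806

Policy A (B + 12, J := 120):
  F = 31
  B = 27 + 12 = 39
  A = -13 − 5·31 − 4·39 = -324
  J = 120
  G = 279 − 2·31 − 120 = 97
Policy B (B := 41, J − 12):
  F = 31
  B = 41
  A = -13 − 5·31 − 4·41 = -332
  J = -10 + 2·(-332) (−12 from intervention) = -686
  G = 279 − 2·31 − (-686) = 903
G: 97 − 903 = -806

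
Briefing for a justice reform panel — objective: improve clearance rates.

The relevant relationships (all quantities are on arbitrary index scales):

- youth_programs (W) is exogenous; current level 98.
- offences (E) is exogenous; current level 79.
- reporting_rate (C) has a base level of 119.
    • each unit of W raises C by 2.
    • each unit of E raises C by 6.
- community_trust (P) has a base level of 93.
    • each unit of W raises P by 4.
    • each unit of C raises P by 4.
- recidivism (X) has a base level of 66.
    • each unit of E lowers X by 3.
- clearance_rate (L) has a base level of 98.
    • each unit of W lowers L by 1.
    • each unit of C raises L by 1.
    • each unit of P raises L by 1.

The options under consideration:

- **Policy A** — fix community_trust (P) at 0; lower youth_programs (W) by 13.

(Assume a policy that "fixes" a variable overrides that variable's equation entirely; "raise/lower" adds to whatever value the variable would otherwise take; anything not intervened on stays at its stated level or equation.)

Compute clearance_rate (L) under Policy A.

Policy A (P := 0, W − 13):
  W = 98 − 13 = 85
  E = 79
  C = 119 + 2·85 + 6·79 = 763
  P = 0
  L = 98 − 85 + 763 + 0 = 776

776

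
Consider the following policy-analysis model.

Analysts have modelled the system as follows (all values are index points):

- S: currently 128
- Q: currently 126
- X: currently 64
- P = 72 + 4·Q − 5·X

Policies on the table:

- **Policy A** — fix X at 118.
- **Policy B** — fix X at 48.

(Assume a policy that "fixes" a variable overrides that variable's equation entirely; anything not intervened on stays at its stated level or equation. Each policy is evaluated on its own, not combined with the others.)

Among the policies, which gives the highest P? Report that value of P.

Policy A (X := 118):
  Q = 126
  X = 118
  P = 72 + 4·126 − 5·118 = -14
Policy B (X := 48):
  Q = 126
  X = 48
  P = 72 + 4·126 − 5·48 = 336
Comparing — Policy A: P=-14, Policy B: P=336. Highest is 336 (Policy B).

336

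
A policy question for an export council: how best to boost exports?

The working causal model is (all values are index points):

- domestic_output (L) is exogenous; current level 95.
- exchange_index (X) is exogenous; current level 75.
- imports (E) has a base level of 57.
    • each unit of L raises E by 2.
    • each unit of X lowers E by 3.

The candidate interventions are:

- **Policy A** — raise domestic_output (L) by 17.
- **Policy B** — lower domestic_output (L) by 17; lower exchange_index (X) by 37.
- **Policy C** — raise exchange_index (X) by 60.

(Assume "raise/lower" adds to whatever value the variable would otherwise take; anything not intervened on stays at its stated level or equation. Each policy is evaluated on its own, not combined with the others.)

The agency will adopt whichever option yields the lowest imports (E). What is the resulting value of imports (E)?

-158

Policy A (L + 17):
  L = 95 + 17 = 112
  X = 75
  E = 57 + 2·112 − 3·75 = 56
Policy B (L − 17, X − 37):
  L = 95 − 17 = 78
  X = 75 − 37 = 38
  E = 57 + 2·78 − 3·38 = 99
Policy C (X + 60):
  L = 95
  X = 75 + 60 = 135
  E = 57 + 2·95 − 3·135 = -158
Comparing — Policy A: E=56, Policy B: E=99, Policy C: E=-158. Lowest is -158 (Policy C).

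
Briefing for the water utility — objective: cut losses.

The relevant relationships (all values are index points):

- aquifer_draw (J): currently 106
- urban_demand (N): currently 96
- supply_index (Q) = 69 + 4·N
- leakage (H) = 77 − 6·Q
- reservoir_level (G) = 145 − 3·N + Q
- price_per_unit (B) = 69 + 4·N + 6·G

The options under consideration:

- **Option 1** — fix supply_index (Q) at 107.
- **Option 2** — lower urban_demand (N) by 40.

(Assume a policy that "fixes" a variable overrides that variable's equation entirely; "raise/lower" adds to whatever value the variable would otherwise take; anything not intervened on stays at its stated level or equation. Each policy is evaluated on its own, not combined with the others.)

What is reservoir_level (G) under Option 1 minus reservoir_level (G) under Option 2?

-306

Option 1 (Q := 107):
  N = 96
  Q = 107
  G = 145 − 3·96 + 107 = -36
Option 2 (N − 40):
  N = 96 − 40 = 56
  Q = 69 + 4·56 = 293
  G = 145 − 3·56 + 293 = 270
G: -36 − 270 = -306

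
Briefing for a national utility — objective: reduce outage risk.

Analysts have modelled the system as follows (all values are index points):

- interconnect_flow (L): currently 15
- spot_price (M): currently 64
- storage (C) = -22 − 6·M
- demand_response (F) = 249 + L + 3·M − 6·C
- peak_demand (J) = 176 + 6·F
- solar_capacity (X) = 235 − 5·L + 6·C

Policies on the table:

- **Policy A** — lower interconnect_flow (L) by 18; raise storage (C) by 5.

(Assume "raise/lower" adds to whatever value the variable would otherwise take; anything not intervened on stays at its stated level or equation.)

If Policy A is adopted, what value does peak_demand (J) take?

17240

Policy A (L − 18, C + 5):
  L = 15 − 18 = -3
  M = 64
  C = -22 − 6·64 (+5 from intervention) = -401
  F = 249 + (-3) + 3·64 − 6·(-401) = 2844
  J = 176 + 6·2844 = 17240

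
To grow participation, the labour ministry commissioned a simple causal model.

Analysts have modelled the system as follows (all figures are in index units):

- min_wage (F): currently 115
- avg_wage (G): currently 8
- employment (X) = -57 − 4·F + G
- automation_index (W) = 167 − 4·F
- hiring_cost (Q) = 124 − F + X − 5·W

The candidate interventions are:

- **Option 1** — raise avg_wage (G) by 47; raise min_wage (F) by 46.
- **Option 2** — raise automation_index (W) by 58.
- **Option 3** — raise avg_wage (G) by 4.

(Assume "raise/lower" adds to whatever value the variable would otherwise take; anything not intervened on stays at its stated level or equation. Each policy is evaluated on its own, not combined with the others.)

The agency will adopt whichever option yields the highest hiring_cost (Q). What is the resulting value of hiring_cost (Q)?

Option 1 (G + 47, F + 46):
  F = 115 + 46 = 161
  G = 8 + 47 = 55
  X = -57 − 4·161 + 55 = -646
  W = 167 − 4·161 = -477
  Q = 124 − 161 + (-646) − 5·(-477) = 1702
Option 2 (W + 58):
  F = 115
  G = 8
  X = -57 − 4·115 + 8 = -509
  W = 167 − 4·115 (+58 from intervention) = -235
  Q = 124 − 115 + (-509) − 5·(-235) = 675
Option 3 (G + 4):
  F = 115
  G = 8 + 4 = 12
  X = -57 − 4·115 + 12 = -505
  W = 167 − 4·115 = -293
  Q = 124 − 115 + (-505) − 5·(-293) = 969
Comparing — Option 1: Q=1702, Option 2: Q=675, Option 3: Q=969. Highest is 1702 (Option 1).

1702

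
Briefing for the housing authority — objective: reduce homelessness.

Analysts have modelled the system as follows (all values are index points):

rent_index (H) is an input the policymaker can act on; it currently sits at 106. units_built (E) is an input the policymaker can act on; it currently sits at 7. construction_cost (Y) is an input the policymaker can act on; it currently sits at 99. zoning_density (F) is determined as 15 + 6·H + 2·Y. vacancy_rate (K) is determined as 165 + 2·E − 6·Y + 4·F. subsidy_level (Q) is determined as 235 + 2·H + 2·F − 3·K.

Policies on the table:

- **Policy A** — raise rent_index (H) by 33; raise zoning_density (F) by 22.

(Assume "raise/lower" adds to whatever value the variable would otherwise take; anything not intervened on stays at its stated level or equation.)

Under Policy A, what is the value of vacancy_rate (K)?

3861

Policy A (H + 33, F + 22):
  H = 106 + 33 = 139
  E = 7
  Y = 99
  F = 15 + 6·139 + 2·99 (+22 from intervention) = 1069
  K = 165 + 2·7 − 6·99 + 4·1069 = 3861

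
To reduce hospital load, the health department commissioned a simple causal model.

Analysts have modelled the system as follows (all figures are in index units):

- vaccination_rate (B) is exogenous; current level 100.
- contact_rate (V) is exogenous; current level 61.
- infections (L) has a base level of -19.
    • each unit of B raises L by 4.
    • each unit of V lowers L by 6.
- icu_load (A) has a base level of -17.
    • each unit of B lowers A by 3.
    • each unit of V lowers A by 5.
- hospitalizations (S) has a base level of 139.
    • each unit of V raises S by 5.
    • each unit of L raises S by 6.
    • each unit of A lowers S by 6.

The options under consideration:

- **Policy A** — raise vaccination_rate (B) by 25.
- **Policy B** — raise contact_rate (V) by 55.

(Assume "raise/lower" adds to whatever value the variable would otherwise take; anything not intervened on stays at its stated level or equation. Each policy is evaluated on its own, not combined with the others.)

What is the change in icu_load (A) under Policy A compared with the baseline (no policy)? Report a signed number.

Baseline:
  B = 100
  V = 61
  A = -17 − 3·100 − 5·61 = -622
Policy A (B + 25):
  B = 100 + 25 = 125
  V = 61
  A = -17 − 3·125 − 5·61 = -697
Change in A: -697 − (-622) = -75

-75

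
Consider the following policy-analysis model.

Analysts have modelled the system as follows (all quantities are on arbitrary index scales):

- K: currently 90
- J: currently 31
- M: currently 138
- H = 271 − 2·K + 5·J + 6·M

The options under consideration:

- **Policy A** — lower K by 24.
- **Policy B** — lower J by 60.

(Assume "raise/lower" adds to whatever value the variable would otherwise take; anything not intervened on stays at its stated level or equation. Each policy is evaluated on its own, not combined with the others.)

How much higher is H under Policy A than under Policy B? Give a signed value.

Policy A (K − 24):
  K = 90 − 24 = 66
  J = 31
  M = 138
  H = 271 − 2·66 + 5·31 + 6·138 = 1122
Policy B (J − 60):
  K = 90
  J = 31 − 60 = -29
  M = 138
  H = 271 − 2·90 + 5·(-29) + 6·138 = 774
H: 1122 − 774 = 348

348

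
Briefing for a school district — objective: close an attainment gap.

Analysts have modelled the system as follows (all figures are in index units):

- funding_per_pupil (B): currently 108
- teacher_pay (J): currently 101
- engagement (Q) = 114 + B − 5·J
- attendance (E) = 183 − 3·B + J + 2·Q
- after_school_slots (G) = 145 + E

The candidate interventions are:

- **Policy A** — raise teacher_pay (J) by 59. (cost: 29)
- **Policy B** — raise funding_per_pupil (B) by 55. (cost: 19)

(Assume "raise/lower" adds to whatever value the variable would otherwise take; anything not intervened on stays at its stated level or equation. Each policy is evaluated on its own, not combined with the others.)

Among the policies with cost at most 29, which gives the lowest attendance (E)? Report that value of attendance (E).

-1137

Policy A (J + 59):
  B = 108
  J = 101 + 59 = 160
  Q = 114 + 108 − 5·160 = -578
  E = 183 − 3·108 + 160 + 2·(-578) = -1137
Policy B (B + 55):
  B = 108 + 55 = 163
  J = 101
  Q = 114 + 163 − 5·101 = -228
  E = 183 − 3·163 + 101 + 2·(-228) = -661
Comparing — Policy A: E=-1137, Policy B: E=-661. Lowest is -1137 (Policy A).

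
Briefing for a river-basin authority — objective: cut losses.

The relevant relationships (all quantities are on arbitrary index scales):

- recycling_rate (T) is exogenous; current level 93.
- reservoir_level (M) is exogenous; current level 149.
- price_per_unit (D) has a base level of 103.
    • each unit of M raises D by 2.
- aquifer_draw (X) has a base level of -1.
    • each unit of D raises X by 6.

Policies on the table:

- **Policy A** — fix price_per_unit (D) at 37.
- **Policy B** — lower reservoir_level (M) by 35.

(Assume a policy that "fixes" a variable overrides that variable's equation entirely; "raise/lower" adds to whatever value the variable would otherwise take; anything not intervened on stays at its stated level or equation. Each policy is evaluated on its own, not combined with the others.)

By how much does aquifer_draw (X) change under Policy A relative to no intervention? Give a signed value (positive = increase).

Baseline:
  M = 149
  D = 103 + 2·149 = 401
  X = -1 + 6·401 = 2405
Policy A (D := 37):
  M = 149
  D = 37
  X = -1 + 6·37 = 221
Change in X: 221 − 2405 = -2184

-2184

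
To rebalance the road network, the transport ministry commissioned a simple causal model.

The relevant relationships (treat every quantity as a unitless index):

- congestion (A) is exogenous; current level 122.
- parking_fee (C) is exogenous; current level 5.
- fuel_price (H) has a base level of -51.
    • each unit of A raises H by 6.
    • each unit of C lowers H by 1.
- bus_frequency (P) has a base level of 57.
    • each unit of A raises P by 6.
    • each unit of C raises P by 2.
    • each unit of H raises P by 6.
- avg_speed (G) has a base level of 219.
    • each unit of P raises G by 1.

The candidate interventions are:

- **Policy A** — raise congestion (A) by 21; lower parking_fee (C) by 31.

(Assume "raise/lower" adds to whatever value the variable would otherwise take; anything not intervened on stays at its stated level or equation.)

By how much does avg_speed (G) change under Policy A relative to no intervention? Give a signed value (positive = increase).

1006

Baseline:
  A = 122
  C = 5
  H = -51 + 6·122 − 5 = 676
  P = 57 + 6·122 + 2·5 + 6·676 = 4855
  G = 219 + 4855 = 5074
Policy A (A + 21, C − 31):
  A = 122 + 21 = 143
  C = 5 − 31 = -26
  H = -51 + 6·143 − (-26) = 833
  P = 57 + 6·143 + 2·(-26) + 6·833 = 5861
  G = 219 + 5861 = 6080
Change in G: 6080 − 5074 = 1006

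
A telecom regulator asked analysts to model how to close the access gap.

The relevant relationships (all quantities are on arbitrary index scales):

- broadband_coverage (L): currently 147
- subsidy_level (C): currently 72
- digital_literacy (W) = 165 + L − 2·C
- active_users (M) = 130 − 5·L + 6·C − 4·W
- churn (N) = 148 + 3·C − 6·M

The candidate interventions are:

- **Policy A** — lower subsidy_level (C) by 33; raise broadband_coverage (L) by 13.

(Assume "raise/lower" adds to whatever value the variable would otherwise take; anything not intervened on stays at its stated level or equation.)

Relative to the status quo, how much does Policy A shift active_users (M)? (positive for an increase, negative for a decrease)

-579

Baseline:
  L = 147
  C = 72
  W = 165 + 147 − 2·72 = 168
  M = 130 − 5·147 + 6·72 − 4·168 = -845
Policy A (C − 33, L + 13):
  L = 147 + 13 = 160
  C = 72 − 33 = 39
  W = 165 + 160 − 2·39 = 247
  M = 130 − 5·160 + 6·39 − 4·247 = -1424
Change in M: -1424 − (-845) = -579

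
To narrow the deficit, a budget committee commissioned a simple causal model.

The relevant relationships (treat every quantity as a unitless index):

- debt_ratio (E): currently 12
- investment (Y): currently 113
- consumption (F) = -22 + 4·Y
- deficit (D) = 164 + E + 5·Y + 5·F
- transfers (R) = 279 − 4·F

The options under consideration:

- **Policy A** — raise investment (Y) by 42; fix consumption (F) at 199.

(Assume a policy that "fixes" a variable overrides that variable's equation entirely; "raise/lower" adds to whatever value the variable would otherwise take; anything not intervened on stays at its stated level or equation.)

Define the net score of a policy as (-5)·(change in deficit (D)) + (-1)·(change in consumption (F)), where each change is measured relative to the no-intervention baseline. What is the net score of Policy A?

4956

Baseline:
  E = 12
  Y = 113
  F = -22 + 4·113 = 430
  D = 164 + 12 + 5·113 + 5·430 = 2891
Policy A (Y + 42, F := 199):
  E = 12
  Y = 113 + 42 = 155
  F = 199
  D = 164 + 12 + 5·155 + 5·199 = 1946
ΔD = 1946 − 2891 = -945; ΔF = 199 − 430 = -231
Score = (-5)·(-945) + (-1)·(-231) = 4956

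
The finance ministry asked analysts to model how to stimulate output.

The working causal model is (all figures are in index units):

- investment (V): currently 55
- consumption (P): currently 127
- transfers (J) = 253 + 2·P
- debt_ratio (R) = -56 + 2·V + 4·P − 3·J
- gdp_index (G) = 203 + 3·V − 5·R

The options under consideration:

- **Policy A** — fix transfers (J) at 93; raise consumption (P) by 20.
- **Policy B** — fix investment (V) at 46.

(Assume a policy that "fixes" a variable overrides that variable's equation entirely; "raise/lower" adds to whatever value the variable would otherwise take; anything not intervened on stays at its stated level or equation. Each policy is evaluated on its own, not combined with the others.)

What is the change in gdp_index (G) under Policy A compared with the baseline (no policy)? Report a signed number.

Baseline:
  V = 55
  P = 127
  J = 253 + 2·127 = 507
  R = -56 + 2·55 + 4·127 − 3·507 = -959
  G = 203 + 3·55 − 5·(-959) = 5163
Policy A (J := 93, P + 20):
  V = 55
  P = 127 + 20 = 147
  J = 93
  R = -56 + 2·55 + 4·147 − 3·93 = 363
  G = 203 + 3·55 − 5·363 = -1447
Change in G: -1447 − 5163 = -6610

-6610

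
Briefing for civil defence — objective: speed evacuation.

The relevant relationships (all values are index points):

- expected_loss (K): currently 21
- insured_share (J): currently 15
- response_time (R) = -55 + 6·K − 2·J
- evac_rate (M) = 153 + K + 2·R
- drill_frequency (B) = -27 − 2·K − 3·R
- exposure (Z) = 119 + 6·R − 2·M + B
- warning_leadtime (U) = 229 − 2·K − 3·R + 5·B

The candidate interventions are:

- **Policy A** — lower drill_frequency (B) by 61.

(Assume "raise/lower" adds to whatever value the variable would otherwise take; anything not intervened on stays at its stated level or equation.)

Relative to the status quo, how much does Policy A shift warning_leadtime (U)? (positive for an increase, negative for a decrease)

Baseline:
  K = 21
  J = 15
  R = -55 + 6·21 − 2·15 = 41
  B = -27 − 2·21 − 3·41 = -192
  U = 229 − 2·21 − 3·41 + 5·(-192) = -896
Policy A (B − 61):
  K = 21
  J = 15
  R = -55 + 6·21 − 2·15 = 41
  B = -27 − 2·21 − 3·41 (−61 from intervention) = -253
  U = 229 − 2·21 − 3·41 + 5·(-253) = -1201
Change in U: -1201 − (-896) = -305

-305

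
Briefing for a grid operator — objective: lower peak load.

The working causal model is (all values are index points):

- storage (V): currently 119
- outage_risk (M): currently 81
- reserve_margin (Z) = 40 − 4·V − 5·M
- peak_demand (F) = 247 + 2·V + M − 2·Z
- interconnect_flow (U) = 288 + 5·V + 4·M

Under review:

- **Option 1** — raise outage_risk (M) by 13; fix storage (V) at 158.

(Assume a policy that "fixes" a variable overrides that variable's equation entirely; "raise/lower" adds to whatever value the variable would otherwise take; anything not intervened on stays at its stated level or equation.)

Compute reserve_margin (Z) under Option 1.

-1062

Option 1 (M + 13, V := 158):
  V = 158
  M = 81 + 13 = 94
  Z = 40 − 4·158 − 5·94 = -1062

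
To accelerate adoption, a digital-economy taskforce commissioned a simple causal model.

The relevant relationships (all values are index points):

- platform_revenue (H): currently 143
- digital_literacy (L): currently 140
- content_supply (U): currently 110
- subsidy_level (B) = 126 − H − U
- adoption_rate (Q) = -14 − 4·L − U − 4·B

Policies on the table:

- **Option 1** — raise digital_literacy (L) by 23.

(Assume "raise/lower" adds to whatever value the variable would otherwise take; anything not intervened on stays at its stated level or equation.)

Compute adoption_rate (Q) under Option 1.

-268

Option 1 (L + 23):
  H = 143
  L = 140 + 23 = 163
  U = 110
  B = 126 − 143 − 110 = -127
  Q = -14 − 4·163 − 110 − 4·(-127) = -268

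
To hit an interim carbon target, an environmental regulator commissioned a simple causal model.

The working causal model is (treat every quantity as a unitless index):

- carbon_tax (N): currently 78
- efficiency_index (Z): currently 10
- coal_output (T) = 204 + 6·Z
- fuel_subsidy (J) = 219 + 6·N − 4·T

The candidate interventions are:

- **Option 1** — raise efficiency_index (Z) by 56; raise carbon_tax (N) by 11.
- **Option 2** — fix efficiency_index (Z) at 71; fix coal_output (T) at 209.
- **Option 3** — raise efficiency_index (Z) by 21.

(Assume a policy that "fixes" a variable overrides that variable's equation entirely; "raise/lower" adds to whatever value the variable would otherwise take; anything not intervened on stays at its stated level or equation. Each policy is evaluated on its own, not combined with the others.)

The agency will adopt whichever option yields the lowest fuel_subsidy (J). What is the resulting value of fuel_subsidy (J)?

-1647

Option 1 (Z + 56, N + 11):
  N = 78 + 11 = 89
  Z = 10 + 56 = 66
  T = 204 + 6·66 = 600
  J = 219 + 6·89 − 4·600 = -1647
Option 2 (Z := 71, T := 209):
  N = 78
  Z = 71
  T = 209
  J = 219 + 6·78 − 4·209 = -149
Option 3 (Z + 21):
  N = 78
  Z = 10 + 21 = 31
  T = 204 + 6·31 = 390
  J = 219 + 6·78 − 4·390 = -873
Comparing — Option 1: J=-1647, Option 2: J=-149, Option 3: J=-873. Lowest is -1647 (Option 1).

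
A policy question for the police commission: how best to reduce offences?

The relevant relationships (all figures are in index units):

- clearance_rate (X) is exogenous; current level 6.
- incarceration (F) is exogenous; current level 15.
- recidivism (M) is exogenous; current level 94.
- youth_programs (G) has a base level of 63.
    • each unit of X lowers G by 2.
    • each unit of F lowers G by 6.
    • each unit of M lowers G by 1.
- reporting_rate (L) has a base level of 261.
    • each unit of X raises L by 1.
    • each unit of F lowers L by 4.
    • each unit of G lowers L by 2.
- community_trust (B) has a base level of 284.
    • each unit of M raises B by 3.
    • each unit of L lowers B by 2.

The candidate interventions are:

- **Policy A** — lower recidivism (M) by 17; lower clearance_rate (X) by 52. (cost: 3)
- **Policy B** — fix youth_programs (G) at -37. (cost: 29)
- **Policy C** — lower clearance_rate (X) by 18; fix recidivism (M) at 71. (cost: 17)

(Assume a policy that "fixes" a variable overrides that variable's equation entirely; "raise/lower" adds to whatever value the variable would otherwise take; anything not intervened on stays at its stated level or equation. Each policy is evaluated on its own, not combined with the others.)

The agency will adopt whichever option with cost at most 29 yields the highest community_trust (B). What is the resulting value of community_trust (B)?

157

Policy A (M − 17, X − 52):
  X = 6 − 52 = -46
  F = 15
  M = 94 − 17 = 77
  G = 63 − 2·(-46) − 6·15 − 77 = -12
  L = 261 + (-46) − 4·15 − 2·(-12) = 179
  B = 284 + 3·77 − 2·179 = 157
Policy B (G := -37):
  X = 6
  F = 15
  M = 94
  G = -37
  L = 261 + 6 − 4·15 − 2·(-37) = 281
  B = 284 + 3·94 − 2·281 = 4
Policy C (X − 18, M := 71):
  X = 6 − 18 = -12
  F = 15
  M = 71
  G = 63 − 2·(-12) − 6·15 − 71 = -74
  L = 261 + (-12) − 4·15 − 2·(-74) = 337
  B = 284 + 3·71 − 2·337 = -177
Comparing — Policy A: B=157, Policy B: B=4, Policy C: B=-177. Highest is 157 (Policy A).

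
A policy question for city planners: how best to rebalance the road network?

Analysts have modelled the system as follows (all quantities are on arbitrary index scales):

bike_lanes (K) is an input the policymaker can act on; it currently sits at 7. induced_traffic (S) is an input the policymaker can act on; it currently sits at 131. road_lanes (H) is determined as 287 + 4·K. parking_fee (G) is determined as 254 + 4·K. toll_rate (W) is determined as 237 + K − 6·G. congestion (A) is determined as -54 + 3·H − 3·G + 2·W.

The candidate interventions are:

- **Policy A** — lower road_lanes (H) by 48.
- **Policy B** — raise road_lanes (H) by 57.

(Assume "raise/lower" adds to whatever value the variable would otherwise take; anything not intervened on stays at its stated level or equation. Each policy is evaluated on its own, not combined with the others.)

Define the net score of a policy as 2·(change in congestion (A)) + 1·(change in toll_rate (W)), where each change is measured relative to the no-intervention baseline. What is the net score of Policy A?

-288

Baseline:
  K = 7
  H = 287 + 4·7 = 315
  G = 254 + 4·7 = 282
  W = 237 + 7 − 6·282 = -1448
  A = -54 + 3·315 − 3·282 + 2·(-1448) = -2851
Policy A (H − 48):
  K = 7
  H = 287 + 4·7 (−48 from intervention) = 267
  G = 254 + 4·7 = 282
  W = 237 + 7 − 6·282 = -1448
  A = -54 + 3·267 − 3·282 + 2·(-1448) = -2995
ΔA = -2995 − (-2851) = -144; ΔW = -1448 − (-1448) = 0
Score = 2·(-144) + 1·0 = -288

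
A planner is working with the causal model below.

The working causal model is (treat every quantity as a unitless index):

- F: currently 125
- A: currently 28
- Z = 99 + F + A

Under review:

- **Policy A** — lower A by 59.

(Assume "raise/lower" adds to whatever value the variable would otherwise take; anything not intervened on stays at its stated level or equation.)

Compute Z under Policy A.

193

Policy A (A − 59):
  F = 125
  A = 28 − 59 = -31
  Z = 99 + 125 + (-31) = 193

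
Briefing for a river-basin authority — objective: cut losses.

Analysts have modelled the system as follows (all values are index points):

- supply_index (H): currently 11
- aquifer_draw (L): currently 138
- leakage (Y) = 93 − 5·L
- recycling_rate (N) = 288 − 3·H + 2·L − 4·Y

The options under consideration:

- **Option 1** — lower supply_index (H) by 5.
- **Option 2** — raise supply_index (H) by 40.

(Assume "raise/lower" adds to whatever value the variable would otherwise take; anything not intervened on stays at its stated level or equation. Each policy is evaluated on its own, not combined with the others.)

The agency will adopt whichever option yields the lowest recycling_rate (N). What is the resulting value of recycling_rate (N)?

2799

Option 1 (H − 5):
  H = 11 − 5 = 6
  L = 138
  Y = 93 − 5·138 = -597
  N = 288 − 3·6 + 2·138 − 4·(-597) = 2934
Option 2 (H + 40):
  H = 11 + 40 = 51
  L = 138
  Y = 93 − 5·138 = -597
  N = 288 − 3·51 + 2·138 − 4·(-597) = 2799
Comparing — Option 1: N=2934, Option 2: N=2799. Lowest is 2799 (Option 2).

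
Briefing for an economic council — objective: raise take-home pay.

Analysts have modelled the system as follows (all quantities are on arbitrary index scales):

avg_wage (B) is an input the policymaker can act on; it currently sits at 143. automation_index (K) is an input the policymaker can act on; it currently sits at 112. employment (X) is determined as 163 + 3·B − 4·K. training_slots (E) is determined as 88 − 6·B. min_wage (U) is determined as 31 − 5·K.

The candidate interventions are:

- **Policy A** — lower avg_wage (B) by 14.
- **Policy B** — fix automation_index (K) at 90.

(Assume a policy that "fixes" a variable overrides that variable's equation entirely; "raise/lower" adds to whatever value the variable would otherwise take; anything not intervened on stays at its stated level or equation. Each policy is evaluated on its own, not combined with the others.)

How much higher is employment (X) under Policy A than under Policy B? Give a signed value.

Policy A (B − 14):
  B = 143 − 14 = 129
  K = 112
  X = 163 + 3·129 − 4·112 = 102
Policy B (K := 90):
  B = 143
  K = 90
  X = 163 + 3·143 − 4·90 = 232
X: 102 − 232 = -130

-130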